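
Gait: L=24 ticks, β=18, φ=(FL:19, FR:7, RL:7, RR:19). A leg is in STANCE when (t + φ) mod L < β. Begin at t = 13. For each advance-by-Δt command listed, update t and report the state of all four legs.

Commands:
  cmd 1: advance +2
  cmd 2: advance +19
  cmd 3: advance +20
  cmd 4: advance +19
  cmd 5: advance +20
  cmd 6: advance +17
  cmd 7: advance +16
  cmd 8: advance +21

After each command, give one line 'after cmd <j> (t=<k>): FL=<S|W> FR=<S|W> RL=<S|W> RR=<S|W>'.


after cmd 1 (t=15): FL=S FR=W RL=W RR=S
after cmd 2 (t=34): FL=S FR=S RL=S RR=S
after cmd 3 (t=54): FL=S FR=S RL=S RR=S
after cmd 4 (t=73): FL=W FR=S RL=S RR=W
after cmd 5 (t=93): FL=S FR=S RL=S RR=S
after cmd 6 (t=110): FL=S FR=W RL=W RR=S
after cmd 7 (t=126): FL=S FR=S RL=S RR=S
after cmd 8 (t=147): FL=W FR=S RL=S RR=W

start t=13: FL=S FR=W RL=W RR=S
cmd 1: advance +2 → t=15, phase=(10,22,22,10) → FL=S FR=W RL=W RR=S
cmd 2: advance +19 → t=34, phase=(5,17,17,5) → FL=S FR=S RL=S RR=S
cmd 3: advance +20 → t=54, phase=(1,13,13,1) → FL=S FR=S RL=S RR=S
cmd 4: advance +19 → t=73, phase=(20,8,8,20) → FL=W FR=S RL=S RR=W
cmd 5: advance +20 → t=93, phase=(16,4,4,16) → FL=S FR=S RL=S RR=S
cmd 6: advance +17 → t=110, phase=(9,21,21,9) → FL=S FR=W RL=W RR=S
cmd 7: advance +16 → t=126, phase=(1,13,13,1) → FL=S FR=S RL=S RR=S
cmd 8: advance +21 → t=147, phase=(22,10,10,22) → FL=W FR=S RL=S RR=W


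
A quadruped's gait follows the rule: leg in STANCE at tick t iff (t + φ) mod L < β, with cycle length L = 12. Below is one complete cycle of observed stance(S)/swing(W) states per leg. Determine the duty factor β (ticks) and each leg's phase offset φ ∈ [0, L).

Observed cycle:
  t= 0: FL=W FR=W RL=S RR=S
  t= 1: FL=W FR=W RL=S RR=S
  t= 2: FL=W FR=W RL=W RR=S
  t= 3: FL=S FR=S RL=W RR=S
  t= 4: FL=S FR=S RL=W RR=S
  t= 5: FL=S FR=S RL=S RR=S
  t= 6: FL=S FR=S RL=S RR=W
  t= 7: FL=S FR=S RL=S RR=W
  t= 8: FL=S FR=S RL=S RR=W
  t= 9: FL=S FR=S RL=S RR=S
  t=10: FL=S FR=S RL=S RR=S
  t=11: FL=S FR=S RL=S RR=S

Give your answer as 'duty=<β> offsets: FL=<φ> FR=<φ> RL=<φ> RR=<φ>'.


duty β = stance ticks per leg = 9
FL: stance ticks = 9; W→S at t=3 → φ=9
FR: stance ticks = 9; W→S at t=3 → φ=9
RL: stance ticks = 9; W→S at t=5 → φ=7
RR: stance ticks = 9; W→S at t=9 → φ=3

duty=9 offsets: FL=9 FR=9 RL=7 RR=3


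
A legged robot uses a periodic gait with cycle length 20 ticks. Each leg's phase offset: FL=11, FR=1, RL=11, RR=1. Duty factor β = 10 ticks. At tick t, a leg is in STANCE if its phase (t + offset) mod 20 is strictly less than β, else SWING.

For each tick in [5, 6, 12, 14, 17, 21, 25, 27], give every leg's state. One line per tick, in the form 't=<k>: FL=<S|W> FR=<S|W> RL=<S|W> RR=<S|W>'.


t=5: phase=(16,6,16,6) vs β=10 → FL=W FR=S RL=W RR=S
t=6: phase=(17,7,17,7) vs β=10 → FL=W FR=S RL=W RR=S
t=12: phase=(3,13,3,13) vs β=10 → FL=S FR=W RL=S RR=W
t=14: phase=(5,15,5,15) vs β=10 → FL=S FR=W RL=S RR=W
t=17: phase=(8,18,8,18) vs β=10 → FL=S FR=W RL=S RR=W
t=21: phase=(12,2,12,2) vs β=10 → FL=W FR=S RL=W RR=S
t=25: phase=(16,6,16,6) vs β=10 → FL=W FR=S RL=W RR=S
t=27: phase=(18,8,18,8) vs β=10 → FL=W FR=S RL=W RR=S

t=5: FL=W FR=S RL=W RR=S
t=6: FL=W FR=S RL=W RR=S
t=12: FL=S FR=W RL=S RR=W
t=14: FL=S FR=W RL=S RR=W
t=17: FL=S FR=W RL=S RR=W
t=21: FL=W FR=S RL=W RR=S
t=25: FL=W FR=S RL=W RR=S
t=27: FL=W FR=S RL=W RR=S


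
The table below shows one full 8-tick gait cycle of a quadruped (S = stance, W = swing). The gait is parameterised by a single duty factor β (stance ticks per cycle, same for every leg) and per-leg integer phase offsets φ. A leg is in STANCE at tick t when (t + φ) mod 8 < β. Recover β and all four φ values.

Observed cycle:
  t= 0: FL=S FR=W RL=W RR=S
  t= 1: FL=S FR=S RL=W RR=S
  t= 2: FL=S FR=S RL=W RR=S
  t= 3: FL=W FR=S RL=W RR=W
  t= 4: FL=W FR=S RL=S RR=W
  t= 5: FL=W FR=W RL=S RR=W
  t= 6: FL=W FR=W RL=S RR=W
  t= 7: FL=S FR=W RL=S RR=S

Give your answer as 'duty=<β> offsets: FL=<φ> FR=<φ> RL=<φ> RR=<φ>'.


duty=4 offsets: FL=1 FR=7 RL=4 RR=1

duty β = stance ticks per leg = 4
FL: stance ticks = 4; W→S at t=7 → φ=1
FR: stance ticks = 4; W→S at t=1 → φ=7
RL: stance ticks = 4; W→S at t=4 → φ=4
RR: stance ticks = 4; W→S at t=7 → φ=1


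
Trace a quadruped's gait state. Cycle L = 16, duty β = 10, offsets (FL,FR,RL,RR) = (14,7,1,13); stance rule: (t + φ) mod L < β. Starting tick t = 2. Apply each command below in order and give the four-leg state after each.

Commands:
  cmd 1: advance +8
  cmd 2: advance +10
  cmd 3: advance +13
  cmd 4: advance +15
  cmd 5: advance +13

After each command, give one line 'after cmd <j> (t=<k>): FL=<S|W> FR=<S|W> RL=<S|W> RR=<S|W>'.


after cmd 1 (t=10): FL=S FR=S RL=W RR=S
after cmd 2 (t=20): FL=S FR=W RL=S RR=S
after cmd 3 (t=33): FL=W FR=S RL=S RR=W
after cmd 4 (t=48): FL=W FR=S RL=S RR=W
after cmd 5 (t=61): FL=W FR=S RL=W RR=W

start t=2: FL=S FR=S RL=S RR=W
cmd 1: advance +8 → t=10, phase=(8,1,11,7) → FL=S FR=S RL=W RR=S
cmd 2: advance +10 → t=20, phase=(2,11,5,1) → FL=S FR=W RL=S RR=S
cmd 3: advance +13 → t=33, phase=(15,8,2,14) → FL=W FR=S RL=S RR=W
cmd 4: advance +15 → t=48, phase=(14,7,1,13) → FL=W FR=S RL=S RR=W
cmd 5: advance +13 → t=61, phase=(11,4,14,10) → FL=W FR=S RL=W RR=W


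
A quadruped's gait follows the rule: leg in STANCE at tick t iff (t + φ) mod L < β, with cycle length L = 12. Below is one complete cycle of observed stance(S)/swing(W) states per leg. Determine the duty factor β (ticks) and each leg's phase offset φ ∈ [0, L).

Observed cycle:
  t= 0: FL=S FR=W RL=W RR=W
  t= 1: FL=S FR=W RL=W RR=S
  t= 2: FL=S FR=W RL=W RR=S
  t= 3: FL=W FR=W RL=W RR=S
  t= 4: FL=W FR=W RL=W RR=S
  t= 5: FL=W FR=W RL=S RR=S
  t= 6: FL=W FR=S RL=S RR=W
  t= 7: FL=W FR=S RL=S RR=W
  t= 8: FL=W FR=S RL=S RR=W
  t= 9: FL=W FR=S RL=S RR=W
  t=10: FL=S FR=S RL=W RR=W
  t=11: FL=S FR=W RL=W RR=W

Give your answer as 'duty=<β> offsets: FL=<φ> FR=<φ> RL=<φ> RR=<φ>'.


duty β = stance ticks per leg = 5
FL: stance ticks = 5; W→S at t=10 → φ=2
FR: stance ticks = 5; W→S at t=6 → φ=6
RL: stance ticks = 5; W→S at t=5 → φ=7
RR: stance ticks = 5; W→S at t=1 → φ=11

duty=5 offsets: FL=2 FR=6 RL=7 RR=11


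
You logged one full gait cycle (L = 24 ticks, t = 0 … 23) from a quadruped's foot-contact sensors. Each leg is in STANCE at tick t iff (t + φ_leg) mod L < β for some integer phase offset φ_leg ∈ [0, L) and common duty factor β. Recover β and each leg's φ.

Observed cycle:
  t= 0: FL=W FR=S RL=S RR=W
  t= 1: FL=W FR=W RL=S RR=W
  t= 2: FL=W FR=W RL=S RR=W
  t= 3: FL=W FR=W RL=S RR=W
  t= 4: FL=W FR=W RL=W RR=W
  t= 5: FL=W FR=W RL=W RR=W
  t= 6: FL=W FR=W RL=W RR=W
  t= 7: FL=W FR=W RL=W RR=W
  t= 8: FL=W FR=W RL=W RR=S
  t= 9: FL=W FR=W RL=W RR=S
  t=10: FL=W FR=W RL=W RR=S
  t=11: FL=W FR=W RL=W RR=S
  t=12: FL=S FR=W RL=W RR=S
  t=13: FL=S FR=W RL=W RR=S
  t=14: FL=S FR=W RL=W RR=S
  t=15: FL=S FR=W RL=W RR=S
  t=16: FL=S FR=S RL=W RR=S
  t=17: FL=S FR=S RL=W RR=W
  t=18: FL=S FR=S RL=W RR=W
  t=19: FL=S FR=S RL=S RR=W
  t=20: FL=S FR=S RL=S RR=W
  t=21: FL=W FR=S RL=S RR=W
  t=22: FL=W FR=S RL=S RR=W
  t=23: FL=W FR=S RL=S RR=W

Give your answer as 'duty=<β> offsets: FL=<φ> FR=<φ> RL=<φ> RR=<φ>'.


duty β = stance ticks per leg = 9
FL: stance ticks = 9; W→S at t=12 → φ=12
FR: stance ticks = 9; W→S at t=16 → φ=8
RL: stance ticks = 9; W→S at t=19 → φ=5
RR: stance ticks = 9; W→S at t=8 → φ=16

duty=9 offsets: FL=12 FR=8 RL=5 RR=16


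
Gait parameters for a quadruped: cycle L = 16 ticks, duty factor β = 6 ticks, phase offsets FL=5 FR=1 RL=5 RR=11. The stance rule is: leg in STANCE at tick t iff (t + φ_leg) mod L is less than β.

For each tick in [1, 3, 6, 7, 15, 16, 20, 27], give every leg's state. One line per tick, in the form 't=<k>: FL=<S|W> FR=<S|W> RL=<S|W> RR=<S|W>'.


t=1: phase=(6,2,6,12) vs β=6 → FL=W FR=S RL=W RR=W
t=3: phase=(8,4,8,14) vs β=6 → FL=W FR=S RL=W RR=W
t=6: phase=(11,7,11,1) vs β=6 → FL=W FR=W RL=W RR=S
t=7: phase=(12,8,12,2) vs β=6 → FL=W FR=W RL=W RR=S
t=15: phase=(4,0,4,10) vs β=6 → FL=S FR=S RL=S RR=W
t=16: phase=(5,1,5,11) vs β=6 → FL=S FR=S RL=S RR=W
t=20: phase=(9,5,9,15) vs β=6 → FL=W FR=S RL=W RR=W
t=27: phase=(0,12,0,6) vs β=6 → FL=S FR=W RL=S RR=W

t=1: FL=W FR=S RL=W RR=W
t=3: FL=W FR=S RL=W RR=W
t=6: FL=W FR=W RL=W RR=S
t=7: FL=W FR=W RL=W RR=S
t=15: FL=S FR=S RL=S RR=W
t=16: FL=S FR=S RL=S RR=W
t=20: FL=W FR=S RL=W RR=W
t=27: FL=S FR=W RL=S RR=W


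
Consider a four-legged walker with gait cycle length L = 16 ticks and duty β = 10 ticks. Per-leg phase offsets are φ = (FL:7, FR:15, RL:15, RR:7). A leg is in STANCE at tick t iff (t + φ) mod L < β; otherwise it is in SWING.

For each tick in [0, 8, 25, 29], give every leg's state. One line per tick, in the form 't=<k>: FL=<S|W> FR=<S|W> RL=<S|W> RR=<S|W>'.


t=0: FL=S FR=W RL=W RR=S
t=8: FL=W FR=S RL=S RR=W
t=25: FL=S FR=S RL=S RR=S
t=29: FL=S FR=W RL=W RR=S

t=0: phase=(7,15,15,7) vs β=10 → FL=S FR=W RL=W RR=S
t=8: phase=(15,7,7,15) vs β=10 → FL=W FR=S RL=S RR=W
t=25: phase=(0,8,8,0) vs β=10 → FL=S FR=S RL=S RR=S
t=29: phase=(4,12,12,4) vs β=10 → FL=S FR=W RL=W RR=S


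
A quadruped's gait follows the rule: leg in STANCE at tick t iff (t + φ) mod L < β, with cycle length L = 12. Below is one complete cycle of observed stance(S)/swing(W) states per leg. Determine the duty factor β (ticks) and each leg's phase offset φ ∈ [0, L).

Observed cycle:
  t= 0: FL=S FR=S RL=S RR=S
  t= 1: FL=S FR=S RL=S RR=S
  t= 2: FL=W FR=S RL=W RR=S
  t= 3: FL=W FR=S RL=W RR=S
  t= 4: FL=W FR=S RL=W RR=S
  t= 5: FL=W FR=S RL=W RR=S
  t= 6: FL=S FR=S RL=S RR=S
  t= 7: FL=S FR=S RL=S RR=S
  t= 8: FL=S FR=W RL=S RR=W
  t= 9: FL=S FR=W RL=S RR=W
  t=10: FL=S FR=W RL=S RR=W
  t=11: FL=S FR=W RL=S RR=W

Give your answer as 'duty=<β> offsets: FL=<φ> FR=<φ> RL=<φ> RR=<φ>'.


duty β = stance ticks per leg = 8
FL: stance ticks = 8; W→S at t=6 → φ=6
FR: stance ticks = 8; W→S at t=0 → φ=0
RL: stance ticks = 8; W→S at t=6 → φ=6
RR: stance ticks = 8; W→S at t=0 → φ=0

duty=8 offsets: FL=6 FR=0 RL=6 RR=0


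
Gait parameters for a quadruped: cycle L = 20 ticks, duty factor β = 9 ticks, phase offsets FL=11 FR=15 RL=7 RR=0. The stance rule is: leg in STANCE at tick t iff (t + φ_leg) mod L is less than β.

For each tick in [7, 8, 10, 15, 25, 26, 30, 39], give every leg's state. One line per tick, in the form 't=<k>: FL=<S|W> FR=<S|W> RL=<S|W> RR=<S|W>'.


t=7: phase=(18,2,14,7) vs β=9 → FL=W FR=S RL=W RR=S
t=8: phase=(19,3,15,8) vs β=9 → FL=W FR=S RL=W RR=S
t=10: phase=(1,5,17,10) vs β=9 → FL=S FR=S RL=W RR=W
t=15: phase=(6,10,2,15) vs β=9 → FL=S FR=W RL=S RR=W
t=25: phase=(16,0,12,5) vs β=9 → FL=W FR=S RL=W RR=S
t=26: phase=(17,1,13,6) vs β=9 → FL=W FR=S RL=W RR=S
t=30: phase=(1,5,17,10) vs β=9 → FL=S FR=S RL=W RR=W
t=39: phase=(10,14,6,19) vs β=9 → FL=W FR=W RL=S RR=W

t=7: FL=W FR=S RL=W RR=S
t=8: FL=W FR=S RL=W RR=S
t=10: FL=S FR=S RL=W RR=W
t=15: FL=S FR=W RL=S RR=W
t=25: FL=W FR=S RL=W RR=S
t=26: FL=W FR=S RL=W RR=S
t=30: FL=S FR=S RL=W RR=W
t=39: FL=W FR=W RL=S RR=W


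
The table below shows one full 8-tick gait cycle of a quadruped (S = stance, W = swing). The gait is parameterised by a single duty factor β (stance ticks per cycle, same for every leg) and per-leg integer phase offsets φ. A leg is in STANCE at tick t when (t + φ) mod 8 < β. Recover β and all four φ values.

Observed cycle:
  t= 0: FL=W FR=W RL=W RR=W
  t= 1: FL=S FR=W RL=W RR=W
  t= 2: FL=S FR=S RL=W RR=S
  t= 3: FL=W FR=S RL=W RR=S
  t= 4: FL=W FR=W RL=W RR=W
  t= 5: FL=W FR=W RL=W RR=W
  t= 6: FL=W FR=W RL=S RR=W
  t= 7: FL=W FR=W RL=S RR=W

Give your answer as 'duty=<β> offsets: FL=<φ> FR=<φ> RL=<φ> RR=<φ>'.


duty=2 offsets: FL=7 FR=6 RL=2 RR=6

duty β = stance ticks per leg = 2
FL: stance ticks = 2; W→S at t=1 → φ=7
FR: stance ticks = 2; W→S at t=2 → φ=6
RL: stance ticks = 2; W→S at t=6 → φ=2
RR: stance ticks = 2; W→S at t=2 → φ=6


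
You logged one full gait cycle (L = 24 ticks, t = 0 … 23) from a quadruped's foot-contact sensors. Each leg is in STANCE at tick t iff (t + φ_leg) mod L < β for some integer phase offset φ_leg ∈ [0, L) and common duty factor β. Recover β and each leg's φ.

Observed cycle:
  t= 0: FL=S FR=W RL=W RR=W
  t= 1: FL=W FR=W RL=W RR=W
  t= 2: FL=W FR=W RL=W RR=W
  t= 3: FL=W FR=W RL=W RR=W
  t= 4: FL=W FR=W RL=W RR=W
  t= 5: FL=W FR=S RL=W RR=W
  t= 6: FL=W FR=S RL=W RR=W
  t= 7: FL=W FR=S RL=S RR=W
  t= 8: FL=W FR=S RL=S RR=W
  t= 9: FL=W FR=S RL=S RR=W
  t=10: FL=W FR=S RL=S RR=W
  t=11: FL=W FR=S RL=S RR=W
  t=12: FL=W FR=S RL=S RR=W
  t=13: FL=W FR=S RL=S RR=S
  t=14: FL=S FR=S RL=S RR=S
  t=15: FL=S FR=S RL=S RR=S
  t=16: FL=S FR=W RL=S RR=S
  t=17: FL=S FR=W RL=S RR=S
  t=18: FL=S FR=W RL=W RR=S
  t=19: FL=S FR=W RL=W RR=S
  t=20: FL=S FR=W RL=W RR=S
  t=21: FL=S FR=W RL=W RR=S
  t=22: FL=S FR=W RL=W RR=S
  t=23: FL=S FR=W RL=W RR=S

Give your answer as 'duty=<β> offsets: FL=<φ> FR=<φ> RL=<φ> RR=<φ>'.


duty=11 offsets: FL=10 FR=19 RL=17 RR=11

duty β = stance ticks per leg = 11
FL: stance ticks = 11; W→S at t=14 → φ=10
FR: stance ticks = 11; W→S at t=5 → φ=19
RL: stance ticks = 11; W→S at t=7 → φ=17
RR: stance ticks = 11; W→S at t=13 → φ=11


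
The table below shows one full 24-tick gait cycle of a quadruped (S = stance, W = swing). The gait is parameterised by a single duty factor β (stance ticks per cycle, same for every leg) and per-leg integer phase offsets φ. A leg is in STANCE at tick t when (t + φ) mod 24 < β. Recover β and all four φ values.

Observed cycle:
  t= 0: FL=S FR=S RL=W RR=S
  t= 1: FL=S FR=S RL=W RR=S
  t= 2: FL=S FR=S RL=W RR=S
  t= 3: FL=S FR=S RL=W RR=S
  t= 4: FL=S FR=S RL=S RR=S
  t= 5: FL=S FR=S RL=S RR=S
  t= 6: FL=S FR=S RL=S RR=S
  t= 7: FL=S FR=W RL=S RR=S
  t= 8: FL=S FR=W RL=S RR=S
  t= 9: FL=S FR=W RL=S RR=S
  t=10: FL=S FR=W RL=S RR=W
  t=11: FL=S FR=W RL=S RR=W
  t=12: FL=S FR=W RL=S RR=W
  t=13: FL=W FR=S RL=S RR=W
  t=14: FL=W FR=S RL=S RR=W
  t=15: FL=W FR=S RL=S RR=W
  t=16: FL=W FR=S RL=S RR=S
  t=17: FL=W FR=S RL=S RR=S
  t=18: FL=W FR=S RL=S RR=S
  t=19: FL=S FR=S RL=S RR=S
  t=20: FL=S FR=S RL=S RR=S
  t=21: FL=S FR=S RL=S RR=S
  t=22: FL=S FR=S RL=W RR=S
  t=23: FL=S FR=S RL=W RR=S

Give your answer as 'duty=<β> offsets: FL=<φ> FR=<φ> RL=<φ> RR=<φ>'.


duty=18 offsets: FL=5 FR=11 RL=20 RR=8

duty β = stance ticks per leg = 18
FL: stance ticks = 18; W→S at t=19 → φ=5
FR: stance ticks = 18; W→S at t=13 → φ=11
RL: stance ticks = 18; W→S at t=4 → φ=20
RR: stance ticks = 18; W→S at t=16 → φ=8


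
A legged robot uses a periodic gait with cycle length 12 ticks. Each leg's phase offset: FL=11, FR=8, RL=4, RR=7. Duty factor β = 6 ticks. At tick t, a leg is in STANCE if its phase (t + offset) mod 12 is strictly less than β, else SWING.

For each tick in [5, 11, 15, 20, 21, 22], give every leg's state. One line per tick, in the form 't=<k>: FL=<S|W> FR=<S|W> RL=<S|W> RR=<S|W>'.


t=5: phase=(4,1,9,0) vs β=6 → FL=S FR=S RL=W RR=S
t=11: phase=(10,7,3,6) vs β=6 → FL=W FR=W RL=S RR=W
t=15: phase=(2,11,7,10) vs β=6 → FL=S FR=W RL=W RR=W
t=20: phase=(7,4,0,3) vs β=6 → FL=W FR=S RL=S RR=S
t=21: phase=(8,5,1,4) vs β=6 → FL=W FR=S RL=S RR=S
t=22: phase=(9,6,2,5) vs β=6 → FL=W FR=W RL=S RR=S

t=5: FL=S FR=S RL=W RR=S
t=11: FL=W FR=W RL=S RR=W
t=15: FL=S FR=W RL=W RR=W
t=20: FL=W FR=S RL=S RR=S
t=21: FL=W FR=S RL=S RR=S
t=22: FL=W FR=W RL=S RR=S


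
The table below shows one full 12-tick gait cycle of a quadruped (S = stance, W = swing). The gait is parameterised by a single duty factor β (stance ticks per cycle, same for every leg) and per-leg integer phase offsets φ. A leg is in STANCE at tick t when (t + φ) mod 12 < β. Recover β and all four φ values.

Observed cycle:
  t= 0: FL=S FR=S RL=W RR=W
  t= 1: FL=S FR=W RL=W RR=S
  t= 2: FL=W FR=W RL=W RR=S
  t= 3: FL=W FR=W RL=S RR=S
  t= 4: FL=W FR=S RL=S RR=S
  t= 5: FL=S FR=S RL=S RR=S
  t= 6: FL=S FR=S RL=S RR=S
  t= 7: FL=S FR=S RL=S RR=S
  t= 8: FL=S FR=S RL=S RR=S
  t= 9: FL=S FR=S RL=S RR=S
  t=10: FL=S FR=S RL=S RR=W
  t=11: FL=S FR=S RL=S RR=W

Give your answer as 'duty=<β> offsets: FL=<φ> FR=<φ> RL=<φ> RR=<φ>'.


duty=9 offsets: FL=7 FR=8 RL=9 RR=11

duty β = stance ticks per leg = 9
FL: stance ticks = 9; W→S at t=5 → φ=7
FR: stance ticks = 9; W→S at t=4 → φ=8
RL: stance ticks = 9; W→S at t=3 → φ=9
RR: stance ticks = 9; W→S at t=1 → φ=11


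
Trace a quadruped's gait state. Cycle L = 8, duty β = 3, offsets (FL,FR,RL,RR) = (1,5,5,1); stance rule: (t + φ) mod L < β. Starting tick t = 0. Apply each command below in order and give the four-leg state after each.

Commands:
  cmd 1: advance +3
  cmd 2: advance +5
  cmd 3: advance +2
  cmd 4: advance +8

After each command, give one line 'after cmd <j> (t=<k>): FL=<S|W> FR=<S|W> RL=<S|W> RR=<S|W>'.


after cmd 1 (t=3): FL=W FR=S RL=S RR=W
after cmd 2 (t=8): FL=S FR=W RL=W RR=S
after cmd 3 (t=10): FL=W FR=W RL=W RR=W
after cmd 4 (t=18): FL=W FR=W RL=W RR=W

start t=0: FL=S FR=W RL=W RR=S
cmd 1: advance +3 → t=3, phase=(4,0,0,4) → FL=W FR=S RL=S RR=W
cmd 2: advance +5 → t=8, phase=(1,5,5,1) → FL=S FR=W RL=W RR=S
cmd 3: advance +2 → t=10, phase=(3,7,7,3) → FL=W FR=W RL=W RR=W
cmd 4: advance +8 → t=18, phase=(3,7,7,3) → FL=W FR=W RL=W RR=W


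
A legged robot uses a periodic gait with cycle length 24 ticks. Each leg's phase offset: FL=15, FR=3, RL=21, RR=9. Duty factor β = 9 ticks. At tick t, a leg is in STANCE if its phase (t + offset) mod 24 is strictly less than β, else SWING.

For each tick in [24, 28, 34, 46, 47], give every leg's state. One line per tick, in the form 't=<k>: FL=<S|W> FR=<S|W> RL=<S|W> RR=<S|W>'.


t=24: FL=W FR=S RL=W RR=W
t=28: FL=W FR=S RL=S RR=W
t=34: FL=S FR=W RL=S RR=W
t=46: FL=W FR=S RL=W RR=S
t=47: FL=W FR=S RL=W RR=S

t=24: phase=(15,3,21,9) vs β=9 → FL=W FR=S RL=W RR=W
t=28: phase=(19,7,1,13) vs β=9 → FL=W FR=S RL=S RR=W
t=34: phase=(1,13,7,19) vs β=9 → FL=S FR=W RL=S RR=W
t=46: phase=(13,1,19,7) vs β=9 → FL=W FR=S RL=W RR=S
t=47: phase=(14,2,20,8) vs β=9 → FL=W FR=S RL=W RR=S


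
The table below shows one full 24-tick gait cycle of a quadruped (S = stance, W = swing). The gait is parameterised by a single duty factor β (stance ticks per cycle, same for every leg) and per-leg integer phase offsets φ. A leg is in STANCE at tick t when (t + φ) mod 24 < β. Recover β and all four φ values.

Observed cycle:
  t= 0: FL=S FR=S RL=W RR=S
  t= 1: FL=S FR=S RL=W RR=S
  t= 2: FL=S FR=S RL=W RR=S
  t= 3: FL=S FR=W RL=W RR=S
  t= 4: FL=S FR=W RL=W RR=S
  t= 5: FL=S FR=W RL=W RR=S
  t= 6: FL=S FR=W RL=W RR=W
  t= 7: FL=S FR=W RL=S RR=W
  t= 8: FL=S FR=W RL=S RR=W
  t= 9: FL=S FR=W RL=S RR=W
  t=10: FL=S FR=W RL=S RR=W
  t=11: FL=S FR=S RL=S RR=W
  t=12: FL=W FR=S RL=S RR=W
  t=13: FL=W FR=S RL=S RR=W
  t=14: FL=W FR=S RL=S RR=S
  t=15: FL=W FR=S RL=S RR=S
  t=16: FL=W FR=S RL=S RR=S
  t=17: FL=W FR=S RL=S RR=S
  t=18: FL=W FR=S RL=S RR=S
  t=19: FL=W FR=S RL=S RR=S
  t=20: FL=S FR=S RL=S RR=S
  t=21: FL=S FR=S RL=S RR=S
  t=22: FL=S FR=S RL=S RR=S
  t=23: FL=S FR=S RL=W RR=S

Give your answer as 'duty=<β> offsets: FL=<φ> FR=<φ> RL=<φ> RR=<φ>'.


duty=16 offsets: FL=4 FR=13 RL=17 RR=10

duty β = stance ticks per leg = 16
FL: stance ticks = 16; W→S at t=20 → φ=4
FR: stance ticks = 16; W→S at t=11 → φ=13
RL: stance ticks = 16; W→S at t=7 → φ=17
RR: stance ticks = 16; W→S at t=14 → φ=10


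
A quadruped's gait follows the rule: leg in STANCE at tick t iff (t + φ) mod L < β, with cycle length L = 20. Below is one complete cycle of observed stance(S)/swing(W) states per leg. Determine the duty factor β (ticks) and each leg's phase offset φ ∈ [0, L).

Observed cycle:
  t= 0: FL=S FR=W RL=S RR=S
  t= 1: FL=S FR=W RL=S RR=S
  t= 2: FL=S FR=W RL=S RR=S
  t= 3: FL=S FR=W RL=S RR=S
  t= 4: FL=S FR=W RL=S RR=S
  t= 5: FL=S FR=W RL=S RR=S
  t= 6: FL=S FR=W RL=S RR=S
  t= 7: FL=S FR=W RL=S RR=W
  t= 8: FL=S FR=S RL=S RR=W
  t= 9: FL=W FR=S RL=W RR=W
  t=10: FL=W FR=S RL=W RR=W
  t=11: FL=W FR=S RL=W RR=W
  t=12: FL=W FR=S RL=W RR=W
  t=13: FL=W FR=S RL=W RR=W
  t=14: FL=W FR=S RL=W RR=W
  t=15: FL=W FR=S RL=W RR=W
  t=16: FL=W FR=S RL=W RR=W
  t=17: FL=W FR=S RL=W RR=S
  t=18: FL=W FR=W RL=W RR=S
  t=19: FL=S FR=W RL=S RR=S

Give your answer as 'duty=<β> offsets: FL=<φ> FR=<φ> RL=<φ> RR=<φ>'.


duty=10 offsets: FL=1 FR=12 RL=1 RR=3

duty β = stance ticks per leg = 10
FL: stance ticks = 10; W→S at t=19 → φ=1
FR: stance ticks = 10; W→S at t=8 → φ=12
RL: stance ticks = 10; W→S at t=19 → φ=1
RR: stance ticks = 10; W→S at t=17 → φ=3


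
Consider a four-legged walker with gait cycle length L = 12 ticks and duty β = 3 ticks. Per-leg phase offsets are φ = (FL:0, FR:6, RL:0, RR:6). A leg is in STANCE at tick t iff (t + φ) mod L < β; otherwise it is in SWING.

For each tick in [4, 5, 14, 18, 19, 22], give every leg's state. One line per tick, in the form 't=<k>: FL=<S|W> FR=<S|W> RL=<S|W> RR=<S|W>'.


t=4: phase=(4,10,4,10) vs β=3 → FL=W FR=W RL=W RR=W
t=5: phase=(5,11,5,11) vs β=3 → FL=W FR=W RL=W RR=W
t=14: phase=(2,8,2,8) vs β=3 → FL=S FR=W RL=S RR=W
t=18: phase=(6,0,6,0) vs β=3 → FL=W FR=S RL=W RR=S
t=19: phase=(7,1,7,1) vs β=3 → FL=W FR=S RL=W RR=S
t=22: phase=(10,4,10,4) vs β=3 → FL=W FR=W RL=W RR=W

t=4: FL=W FR=W RL=W RR=W
t=5: FL=W FR=W RL=W RR=W
t=14: FL=S FR=W RL=S RR=W
t=18: FL=W FR=S RL=W RR=S
t=19: FL=W FR=S RL=W RR=S
t=22: FL=W FR=W RL=W RR=W


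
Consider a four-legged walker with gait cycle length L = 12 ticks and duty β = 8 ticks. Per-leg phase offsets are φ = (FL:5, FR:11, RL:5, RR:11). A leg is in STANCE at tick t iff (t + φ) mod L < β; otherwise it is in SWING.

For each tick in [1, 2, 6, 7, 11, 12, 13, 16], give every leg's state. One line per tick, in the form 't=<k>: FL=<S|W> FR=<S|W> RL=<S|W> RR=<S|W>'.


t=1: FL=S FR=S RL=S RR=S
t=2: FL=S FR=S RL=S RR=S
t=6: FL=W FR=S RL=W RR=S
t=7: FL=S FR=S RL=S RR=S
t=11: FL=S FR=W RL=S RR=W
t=12: FL=S FR=W RL=S RR=W
t=13: FL=S FR=S RL=S RR=S
t=16: FL=W FR=S RL=W RR=S

t=1: phase=(6,0,6,0) vs β=8 → FL=S FR=S RL=S RR=S
t=2: phase=(7,1,7,1) vs β=8 → FL=S FR=S RL=S RR=S
t=6: phase=(11,5,11,5) vs β=8 → FL=W FR=S RL=W RR=S
t=7: phase=(0,6,0,6) vs β=8 → FL=S FR=S RL=S RR=S
t=11: phase=(4,10,4,10) vs β=8 → FL=S FR=W RL=S RR=W
t=12: phase=(5,11,5,11) vs β=8 → FL=S FR=W RL=S RR=W
t=13: phase=(6,0,6,0) vs β=8 → FL=S FR=S RL=S RR=S
t=16: phase=(9,3,9,3) vs β=8 → FL=W FR=S RL=W RR=S


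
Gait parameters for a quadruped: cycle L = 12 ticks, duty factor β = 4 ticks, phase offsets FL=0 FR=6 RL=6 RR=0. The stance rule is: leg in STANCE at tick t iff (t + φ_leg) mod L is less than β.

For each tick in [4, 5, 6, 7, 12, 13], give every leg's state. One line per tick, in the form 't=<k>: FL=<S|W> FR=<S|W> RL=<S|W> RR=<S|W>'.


t=4: FL=W FR=W RL=W RR=W
t=5: FL=W FR=W RL=W RR=W
t=6: FL=W FR=S RL=S RR=W
t=7: FL=W FR=S RL=S RR=W
t=12: FL=S FR=W RL=W RR=S
t=13: FL=S FR=W RL=W RR=S

t=4: phase=(4,10,10,4) vs β=4 → FL=W FR=W RL=W RR=W
t=5: phase=(5,11,11,5) vs β=4 → FL=W FR=W RL=W RR=W
t=6: phase=(6,0,0,6) vs β=4 → FL=W FR=S RL=S RR=W
t=7: phase=(7,1,1,7) vs β=4 → FL=W FR=S RL=S RR=W
t=12: phase=(0,6,6,0) vs β=4 → FL=S FR=W RL=W RR=S
t=13: phase=(1,7,7,1) vs β=4 → FL=S FR=W RL=W RR=S


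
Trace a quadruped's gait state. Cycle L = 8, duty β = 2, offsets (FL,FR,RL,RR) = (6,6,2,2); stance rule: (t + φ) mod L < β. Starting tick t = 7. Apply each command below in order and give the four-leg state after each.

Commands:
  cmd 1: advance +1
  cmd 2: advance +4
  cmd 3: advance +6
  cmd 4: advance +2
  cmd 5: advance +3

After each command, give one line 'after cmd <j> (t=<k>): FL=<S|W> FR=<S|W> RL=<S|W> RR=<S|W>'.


start t=7: FL=W FR=W RL=S RR=S
cmd 1: advance +1 → t=8, phase=(6,6,2,2) → FL=W FR=W RL=W RR=W
cmd 2: advance +4 → t=12, phase=(2,2,6,6) → FL=W FR=W RL=W RR=W
cmd 3: advance +6 → t=18, phase=(0,0,4,4) → FL=S FR=S RL=W RR=W
cmd 4: advance +2 → t=20, phase=(2,2,6,6) → FL=W FR=W RL=W RR=W
cmd 5: advance +3 → t=23, phase=(5,5,1,1) → FL=W FR=W RL=S RR=S

after cmd 1 (t=8): FL=W FR=W RL=W RR=W
after cmd 2 (t=12): FL=W FR=W RL=W RR=W
after cmd 3 (t=18): FL=S FR=S RL=W RR=W
after cmd 4 (t=20): FL=W FR=W RL=W RR=W
after cmd 5 (t=23): FL=W FR=W RL=S RR=S


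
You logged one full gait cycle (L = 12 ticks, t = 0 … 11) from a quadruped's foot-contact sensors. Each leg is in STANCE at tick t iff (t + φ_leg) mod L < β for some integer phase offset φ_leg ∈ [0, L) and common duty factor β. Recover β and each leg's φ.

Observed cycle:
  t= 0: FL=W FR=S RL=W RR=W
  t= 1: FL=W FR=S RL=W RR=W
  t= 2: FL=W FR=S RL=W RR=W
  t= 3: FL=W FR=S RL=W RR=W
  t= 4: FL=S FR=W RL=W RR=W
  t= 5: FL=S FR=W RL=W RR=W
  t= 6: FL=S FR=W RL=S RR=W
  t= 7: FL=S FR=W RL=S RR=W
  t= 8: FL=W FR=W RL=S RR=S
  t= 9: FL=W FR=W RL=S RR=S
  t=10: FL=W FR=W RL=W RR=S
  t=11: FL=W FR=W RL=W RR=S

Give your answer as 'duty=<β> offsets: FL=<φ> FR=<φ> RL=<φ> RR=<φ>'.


duty β = stance ticks per leg = 4
FL: stance ticks = 4; W→S at t=4 → φ=8
FR: stance ticks = 4; W→S at t=0 → φ=0
RL: stance ticks = 4; W→S at t=6 → φ=6
RR: stance ticks = 4; W→S at t=8 → φ=4

duty=4 offsets: FL=8 FR=0 RL=6 RR=4


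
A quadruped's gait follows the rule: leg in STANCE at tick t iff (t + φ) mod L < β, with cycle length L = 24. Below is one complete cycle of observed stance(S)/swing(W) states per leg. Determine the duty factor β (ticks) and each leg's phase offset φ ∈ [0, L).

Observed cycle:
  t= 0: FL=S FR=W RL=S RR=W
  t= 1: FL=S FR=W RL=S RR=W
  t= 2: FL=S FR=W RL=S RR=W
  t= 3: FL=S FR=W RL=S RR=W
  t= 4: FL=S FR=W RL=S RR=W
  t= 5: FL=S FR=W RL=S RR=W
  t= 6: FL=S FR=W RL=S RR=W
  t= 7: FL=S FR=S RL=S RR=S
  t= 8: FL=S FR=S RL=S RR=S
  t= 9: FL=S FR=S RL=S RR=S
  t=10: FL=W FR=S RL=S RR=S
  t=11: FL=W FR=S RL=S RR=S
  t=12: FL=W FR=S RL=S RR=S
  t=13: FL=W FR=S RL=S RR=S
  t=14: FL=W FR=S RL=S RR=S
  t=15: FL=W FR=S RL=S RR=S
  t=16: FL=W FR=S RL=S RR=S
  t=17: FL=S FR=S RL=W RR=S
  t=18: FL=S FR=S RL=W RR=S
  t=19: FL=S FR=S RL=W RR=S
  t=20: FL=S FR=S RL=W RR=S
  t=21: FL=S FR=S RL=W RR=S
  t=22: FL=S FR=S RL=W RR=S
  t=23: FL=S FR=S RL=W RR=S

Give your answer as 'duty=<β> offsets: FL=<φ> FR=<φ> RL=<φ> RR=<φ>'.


duty β = stance ticks per leg = 17
FL: stance ticks = 17; W→S at t=17 → φ=7
FR: stance ticks = 17; W→S at t=7 → φ=17
RL: stance ticks = 17; W→S at t=0 → φ=0
RR: stance ticks = 17; W→S at t=7 → φ=17

duty=17 offsets: FL=7 FR=17 RL=0 RR=17


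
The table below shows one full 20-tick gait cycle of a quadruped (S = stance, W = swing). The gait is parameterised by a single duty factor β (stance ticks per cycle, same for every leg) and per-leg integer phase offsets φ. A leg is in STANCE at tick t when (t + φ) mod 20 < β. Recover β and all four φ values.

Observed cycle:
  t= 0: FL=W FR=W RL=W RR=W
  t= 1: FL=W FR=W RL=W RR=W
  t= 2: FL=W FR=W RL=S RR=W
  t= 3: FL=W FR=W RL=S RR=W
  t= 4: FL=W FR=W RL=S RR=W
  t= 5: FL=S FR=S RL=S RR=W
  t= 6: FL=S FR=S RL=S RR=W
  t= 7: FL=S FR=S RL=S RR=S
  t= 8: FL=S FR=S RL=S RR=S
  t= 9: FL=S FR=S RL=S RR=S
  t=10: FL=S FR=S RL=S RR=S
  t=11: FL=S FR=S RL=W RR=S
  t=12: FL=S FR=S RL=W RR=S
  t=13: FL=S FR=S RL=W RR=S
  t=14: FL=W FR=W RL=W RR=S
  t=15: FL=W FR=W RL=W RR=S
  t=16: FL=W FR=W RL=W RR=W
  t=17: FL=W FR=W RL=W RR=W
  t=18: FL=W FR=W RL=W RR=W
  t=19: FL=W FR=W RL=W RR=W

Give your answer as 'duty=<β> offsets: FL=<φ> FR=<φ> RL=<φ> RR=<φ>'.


duty β = stance ticks per leg = 9
FL: stance ticks = 9; W→S at t=5 → φ=15
FR: stance ticks = 9; W→S at t=5 → φ=15
RL: stance ticks = 9; W→S at t=2 → φ=18
RR: stance ticks = 9; W→S at t=7 → φ=13

duty=9 offsets: FL=15 FR=15 RL=18 RR=13


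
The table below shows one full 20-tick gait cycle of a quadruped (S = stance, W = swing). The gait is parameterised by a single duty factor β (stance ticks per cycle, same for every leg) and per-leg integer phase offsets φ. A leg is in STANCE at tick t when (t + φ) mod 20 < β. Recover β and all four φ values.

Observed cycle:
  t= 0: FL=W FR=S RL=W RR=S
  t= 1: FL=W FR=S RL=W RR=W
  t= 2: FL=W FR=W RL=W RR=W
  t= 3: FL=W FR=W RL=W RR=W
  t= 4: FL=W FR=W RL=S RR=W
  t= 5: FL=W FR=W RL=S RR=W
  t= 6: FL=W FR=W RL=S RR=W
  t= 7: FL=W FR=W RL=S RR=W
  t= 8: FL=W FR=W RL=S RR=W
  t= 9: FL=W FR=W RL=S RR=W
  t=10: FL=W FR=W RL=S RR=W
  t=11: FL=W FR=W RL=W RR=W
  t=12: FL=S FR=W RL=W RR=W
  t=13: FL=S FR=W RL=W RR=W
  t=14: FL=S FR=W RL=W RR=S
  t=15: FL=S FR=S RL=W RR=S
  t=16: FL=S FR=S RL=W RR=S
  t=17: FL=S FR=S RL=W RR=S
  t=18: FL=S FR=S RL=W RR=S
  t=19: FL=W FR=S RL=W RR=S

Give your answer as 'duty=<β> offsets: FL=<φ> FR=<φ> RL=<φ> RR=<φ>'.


duty=7 offsets: FL=8 FR=5 RL=16 RR=6

duty β = stance ticks per leg = 7
FL: stance ticks = 7; W→S at t=12 → φ=8
FR: stance ticks = 7; W→S at t=15 → φ=5
RL: stance ticks = 7; W→S at t=4 → φ=16
RR: stance ticks = 7; W→S at t=14 → φ=6


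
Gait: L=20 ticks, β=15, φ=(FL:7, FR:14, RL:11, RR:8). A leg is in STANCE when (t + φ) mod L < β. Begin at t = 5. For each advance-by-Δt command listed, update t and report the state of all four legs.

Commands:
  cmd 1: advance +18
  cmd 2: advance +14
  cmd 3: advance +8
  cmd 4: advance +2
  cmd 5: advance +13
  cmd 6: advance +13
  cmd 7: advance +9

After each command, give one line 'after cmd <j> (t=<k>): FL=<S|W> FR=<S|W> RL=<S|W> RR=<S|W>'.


after cmd 1 (t=23): FL=S FR=W RL=S RR=S
after cmd 2 (t=37): FL=S FR=S RL=S RR=S
after cmd 3 (t=45): FL=S FR=W RL=W RR=S
after cmd 4 (t=47): FL=S FR=S RL=W RR=W
after cmd 5 (t=60): FL=S FR=S RL=S RR=S
after cmd 6 (t=73): FL=S FR=S RL=S RR=S
after cmd 7 (t=82): FL=S FR=W RL=S RR=S

start t=5: FL=S FR=W RL=W RR=S
cmd 1: advance +18 → t=23, phase=(10,17,14,11) → FL=S FR=W RL=S RR=S
cmd 2: advance +14 → t=37, phase=(4,11,8,5) → FL=S FR=S RL=S RR=S
cmd 3: advance +8 → t=45, phase=(12,19,16,13) → FL=S FR=W RL=W RR=S
cmd 4: advance +2 → t=47, phase=(14,1,18,15) → FL=S FR=S RL=W RR=W
cmd 5: advance +13 → t=60, phase=(7,14,11,8) → FL=S FR=S RL=S RR=S
cmd 6: advance +13 → t=73, phase=(0,7,4,1) → FL=S FR=S RL=S RR=S
cmd 7: advance +9 → t=82, phase=(9,16,13,10) → FL=S FR=W RL=S RR=S


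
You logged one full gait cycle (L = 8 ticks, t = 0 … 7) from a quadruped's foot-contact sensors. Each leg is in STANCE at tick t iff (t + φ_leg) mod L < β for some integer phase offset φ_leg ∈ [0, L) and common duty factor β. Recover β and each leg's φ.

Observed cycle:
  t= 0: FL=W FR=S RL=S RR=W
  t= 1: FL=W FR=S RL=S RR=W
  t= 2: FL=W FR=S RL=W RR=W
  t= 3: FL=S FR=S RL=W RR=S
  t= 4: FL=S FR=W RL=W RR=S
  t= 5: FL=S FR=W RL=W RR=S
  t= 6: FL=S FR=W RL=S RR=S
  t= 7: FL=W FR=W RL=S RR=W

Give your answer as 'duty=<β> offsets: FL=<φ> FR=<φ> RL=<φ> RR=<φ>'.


duty β = stance ticks per leg = 4
FL: stance ticks = 4; W→S at t=3 → φ=5
FR: stance ticks = 4; W→S at t=0 → φ=0
RL: stance ticks = 4; W→S at t=6 → φ=2
RR: stance ticks = 4; W→S at t=3 → φ=5

duty=4 offsets: FL=5 FR=0 RL=2 RR=5


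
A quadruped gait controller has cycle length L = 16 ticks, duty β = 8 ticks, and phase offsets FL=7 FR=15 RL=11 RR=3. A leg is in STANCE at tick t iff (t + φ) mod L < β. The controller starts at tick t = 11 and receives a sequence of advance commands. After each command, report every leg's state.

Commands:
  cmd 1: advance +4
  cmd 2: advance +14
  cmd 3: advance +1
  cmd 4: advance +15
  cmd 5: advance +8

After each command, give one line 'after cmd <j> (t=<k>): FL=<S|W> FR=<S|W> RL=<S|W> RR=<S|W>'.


after cmd 1 (t=15): FL=S FR=W RL=W RR=S
after cmd 2 (t=29): FL=S FR=W RL=W RR=S
after cmd 3 (t=30): FL=S FR=W RL=W RR=S
after cmd 4 (t=45): FL=S FR=W RL=W RR=S
after cmd 5 (t=53): FL=W FR=S RL=S RR=W

start t=11: FL=S FR=W RL=S RR=W
cmd 1: advance +4 → t=15, phase=(6,14,10,2) → FL=S FR=W RL=W RR=S
cmd 2: advance +14 → t=29, phase=(4,12,8,0) → FL=S FR=W RL=W RR=S
cmd 3: advance +1 → t=30, phase=(5,13,9,1) → FL=S FR=W RL=W RR=S
cmd 4: advance +15 → t=45, phase=(4,12,8,0) → FL=S FR=W RL=W RR=S
cmd 5: advance +8 → t=53, phase=(12,4,0,8) → FL=W FR=S RL=S RR=W


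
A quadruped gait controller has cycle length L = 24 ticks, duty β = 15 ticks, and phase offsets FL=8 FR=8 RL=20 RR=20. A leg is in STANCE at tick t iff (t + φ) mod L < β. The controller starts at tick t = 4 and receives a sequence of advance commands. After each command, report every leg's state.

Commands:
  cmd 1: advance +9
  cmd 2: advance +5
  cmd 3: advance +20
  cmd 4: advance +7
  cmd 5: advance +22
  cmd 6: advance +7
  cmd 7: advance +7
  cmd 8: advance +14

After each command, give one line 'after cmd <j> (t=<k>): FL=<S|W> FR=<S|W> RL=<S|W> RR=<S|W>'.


start t=4: FL=S FR=S RL=S RR=S
cmd 1: advance +9 → t=13, phase=(21,21,9,9) → FL=W FR=W RL=S RR=S
cmd 2: advance +5 → t=18, phase=(2,2,14,14) → FL=S FR=S RL=S RR=S
cmd 3: advance +20 → t=38, phase=(22,22,10,10) → FL=W FR=W RL=S RR=S
cmd 4: advance +7 → t=45, phase=(5,5,17,17) → FL=S FR=S RL=W RR=W
cmd 5: advance +22 → t=67, phase=(3,3,15,15) → FL=S FR=S RL=W RR=W
cmd 6: advance +7 → t=74, phase=(10,10,22,22) → FL=S FR=S RL=W RR=W
cmd 7: advance +7 → t=81, phase=(17,17,5,5) → FL=W FR=W RL=S RR=S
cmd 8: advance +14 → t=95, phase=(7,7,19,19) → FL=S FR=S RL=W RR=W

after cmd 1 (t=13): FL=W FR=W RL=S RR=S
after cmd 2 (t=18): FL=S FR=S RL=S RR=S
after cmd 3 (t=38): FL=W FR=W RL=S RR=S
after cmd 4 (t=45): FL=S FR=S RL=W RR=W
after cmd 5 (t=67): FL=S FR=S RL=W RR=W
after cmd 6 (t=74): FL=S FR=S RL=W RR=W
after cmd 7 (t=81): FL=W FR=W RL=S RR=S
after cmd 8 (t=95): FL=S FR=S RL=W RR=W


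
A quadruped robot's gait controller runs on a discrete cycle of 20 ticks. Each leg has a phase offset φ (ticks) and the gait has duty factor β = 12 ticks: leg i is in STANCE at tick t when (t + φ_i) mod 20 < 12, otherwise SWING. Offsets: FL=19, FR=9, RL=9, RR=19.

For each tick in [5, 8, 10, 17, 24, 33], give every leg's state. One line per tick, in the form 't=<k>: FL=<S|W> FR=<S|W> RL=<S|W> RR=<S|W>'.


t=5: FL=S FR=W RL=W RR=S
t=8: FL=S FR=W RL=W RR=S
t=10: FL=S FR=W RL=W RR=S
t=17: FL=W FR=S RL=S RR=W
t=24: FL=S FR=W RL=W RR=S
t=33: FL=W FR=S RL=S RR=W

t=5: phase=(4,14,14,4) vs β=12 → FL=S FR=W RL=W RR=S
t=8: phase=(7,17,17,7) vs β=12 → FL=S FR=W RL=W RR=S
t=10: phase=(9,19,19,9) vs β=12 → FL=S FR=W RL=W RR=S
t=17: phase=(16,6,6,16) vs β=12 → FL=W FR=S RL=S RR=W
t=24: phase=(3,13,13,3) vs β=12 → FL=S FR=W RL=W RR=S
t=33: phase=(12,2,2,12) vs β=12 → FL=W FR=S RL=S RR=W


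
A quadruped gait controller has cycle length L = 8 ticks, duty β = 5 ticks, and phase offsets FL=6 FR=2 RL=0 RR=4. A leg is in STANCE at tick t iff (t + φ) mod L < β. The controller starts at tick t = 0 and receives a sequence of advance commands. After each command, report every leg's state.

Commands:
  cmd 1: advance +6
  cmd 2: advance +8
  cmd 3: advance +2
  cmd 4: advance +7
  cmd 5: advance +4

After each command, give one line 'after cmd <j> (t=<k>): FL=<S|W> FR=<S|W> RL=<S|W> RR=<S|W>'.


start t=0: FL=W FR=S RL=S RR=S
cmd 1: advance +6 → t=6, phase=(4,0,6,2) → FL=S FR=S RL=W RR=S
cmd 2: advance +8 → t=14, phase=(4,0,6,2) → FL=S FR=S RL=W RR=S
cmd 3: advance +2 → t=16, phase=(6,2,0,4) → FL=W FR=S RL=S RR=S
cmd 4: advance +7 → t=23, phase=(5,1,7,3) → FL=W FR=S RL=W RR=S
cmd 5: advance +4 → t=27, phase=(1,5,3,7) → FL=S FR=W RL=S RR=W

after cmd 1 (t=6): FL=S FR=S RL=W RR=S
after cmd 2 (t=14): FL=S FR=S RL=W RR=S
after cmd 3 (t=16): FL=W FR=S RL=S RR=S
after cmd 4 (t=23): FL=W FR=S RL=W RR=S
after cmd 5 (t=27): FL=S FR=W RL=S RR=W


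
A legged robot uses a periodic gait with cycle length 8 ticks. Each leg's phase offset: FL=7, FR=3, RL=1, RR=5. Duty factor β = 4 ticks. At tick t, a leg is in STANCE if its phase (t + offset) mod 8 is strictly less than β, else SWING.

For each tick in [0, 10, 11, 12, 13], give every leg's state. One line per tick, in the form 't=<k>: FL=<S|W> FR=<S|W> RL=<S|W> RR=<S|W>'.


t=0: phase=(7,3,1,5) vs β=4 → FL=W FR=S RL=S RR=W
t=10: phase=(1,5,3,7) vs β=4 → FL=S FR=W RL=S RR=W
t=11: phase=(2,6,4,0) vs β=4 → FL=S FR=W RL=W RR=S
t=12: phase=(3,7,5,1) vs β=4 → FL=S FR=W RL=W RR=S
t=13: phase=(4,0,6,2) vs β=4 → FL=W FR=S RL=W RR=S

t=0: FL=W FR=S RL=S RR=W
t=10: FL=S FR=W RL=S RR=W
t=11: FL=S FR=W RL=W RR=S
t=12: FL=S FR=W RL=W RR=S
t=13: FL=W FR=S RL=W RR=S


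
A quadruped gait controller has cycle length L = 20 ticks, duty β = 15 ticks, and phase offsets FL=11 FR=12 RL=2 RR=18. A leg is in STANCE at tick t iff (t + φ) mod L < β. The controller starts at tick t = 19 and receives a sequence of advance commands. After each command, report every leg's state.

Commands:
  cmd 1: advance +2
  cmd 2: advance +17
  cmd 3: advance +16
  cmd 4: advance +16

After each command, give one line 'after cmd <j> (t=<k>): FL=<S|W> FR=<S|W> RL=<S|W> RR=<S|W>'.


start t=19: FL=S FR=S RL=S RR=W
cmd 1: advance +2 → t=21, phase=(12,13,3,19) → FL=S FR=S RL=S RR=W
cmd 2: advance +17 → t=38, phase=(9,10,0,16) → FL=S FR=S RL=S RR=W
cmd 3: advance +16 → t=54, phase=(5,6,16,12) → FL=S FR=S RL=W RR=S
cmd 4: advance +16 → t=70, phase=(1,2,12,8) → FL=S FR=S RL=S RR=S

after cmd 1 (t=21): FL=S FR=S RL=S RR=W
after cmd 2 (t=38): FL=S FR=S RL=S RR=W
after cmd 3 (t=54): FL=S FR=S RL=W RR=S
after cmd 4 (t=70): FL=S FR=S RL=S RR=S


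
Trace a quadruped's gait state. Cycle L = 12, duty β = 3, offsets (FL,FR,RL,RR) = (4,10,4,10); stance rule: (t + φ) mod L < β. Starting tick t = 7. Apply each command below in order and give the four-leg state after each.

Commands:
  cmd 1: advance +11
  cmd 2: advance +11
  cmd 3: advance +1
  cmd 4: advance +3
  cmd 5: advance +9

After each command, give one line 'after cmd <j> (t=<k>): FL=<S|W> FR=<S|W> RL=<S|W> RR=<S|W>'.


after cmd 1 (t=18): FL=W FR=W RL=W RR=W
after cmd 2 (t=29): FL=W FR=W RL=W RR=W
after cmd 3 (t=30): FL=W FR=W RL=W RR=W
after cmd 4 (t=33): FL=S FR=W RL=S RR=W
after cmd 5 (t=42): FL=W FR=W RL=W RR=W

start t=7: FL=W FR=W RL=W RR=W
cmd 1: advance +11 → t=18, phase=(10,4,10,4) → FL=W FR=W RL=W RR=W
cmd 2: advance +11 → t=29, phase=(9,3,9,3) → FL=W FR=W RL=W RR=W
cmd 3: advance +1 → t=30, phase=(10,4,10,4) → FL=W FR=W RL=W RR=W
cmd 4: advance +3 → t=33, phase=(1,7,1,7) → FL=S FR=W RL=S RR=W
cmd 5: advance +9 → t=42, phase=(10,4,10,4) → FL=W FR=W RL=W RR=W


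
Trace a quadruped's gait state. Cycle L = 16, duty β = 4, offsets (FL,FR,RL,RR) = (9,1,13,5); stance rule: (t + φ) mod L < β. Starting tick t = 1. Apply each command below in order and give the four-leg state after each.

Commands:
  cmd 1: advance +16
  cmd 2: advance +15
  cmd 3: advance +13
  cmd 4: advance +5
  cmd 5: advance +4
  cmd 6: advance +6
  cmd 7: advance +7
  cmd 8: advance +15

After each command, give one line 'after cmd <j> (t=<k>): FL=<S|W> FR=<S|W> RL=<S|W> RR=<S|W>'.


after cmd 1 (t=17): FL=W FR=S RL=W RR=W
after cmd 2 (t=32): FL=W FR=S RL=W RR=W
after cmd 3 (t=45): FL=W FR=W RL=W RR=S
after cmd 4 (t=50): FL=W FR=S RL=W RR=W
after cmd 5 (t=54): FL=W FR=W RL=S RR=W
after cmd 6 (t=60): FL=W FR=W RL=W RR=S
after cmd 7 (t=67): FL=W FR=W RL=S RR=W
after cmd 8 (t=82): FL=W FR=S RL=W RR=W

start t=1: FL=W FR=S RL=W RR=W
cmd 1: advance +16 → t=17, phase=(10,2,14,6) → FL=W FR=S RL=W RR=W
cmd 2: advance +15 → t=32, phase=(9,1,13,5) → FL=W FR=S RL=W RR=W
cmd 3: advance +13 → t=45, phase=(6,14,10,2) → FL=W FR=W RL=W RR=S
cmd 4: advance +5 → t=50, phase=(11,3,15,7) → FL=W FR=S RL=W RR=W
cmd 5: advance +4 → t=54, phase=(15,7,3,11) → FL=W FR=W RL=S RR=W
cmd 6: advance +6 → t=60, phase=(5,13,9,1) → FL=W FR=W RL=W RR=S
cmd 7: advance +7 → t=67, phase=(12,4,0,8) → FL=W FR=W RL=S RR=W
cmd 8: advance +15 → t=82, phase=(11,3,15,7) → FL=W FR=S RL=W RR=W


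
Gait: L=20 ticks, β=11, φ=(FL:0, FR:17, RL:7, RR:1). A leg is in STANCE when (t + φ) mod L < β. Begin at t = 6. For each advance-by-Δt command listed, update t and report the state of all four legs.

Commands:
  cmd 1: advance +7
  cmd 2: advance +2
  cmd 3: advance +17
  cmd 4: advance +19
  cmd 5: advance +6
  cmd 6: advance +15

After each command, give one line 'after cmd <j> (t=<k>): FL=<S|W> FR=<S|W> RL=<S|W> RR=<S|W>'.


after cmd 1 (t=13): FL=W FR=S RL=S RR=W
after cmd 2 (t=15): FL=W FR=W RL=S RR=W
after cmd 3 (t=32): FL=W FR=S RL=W RR=W
after cmd 4 (t=51): FL=W FR=S RL=W RR=W
after cmd 5 (t=57): FL=W FR=W RL=S RR=W
after cmd 6 (t=72): FL=W FR=S RL=W RR=W

start t=6: FL=S FR=S RL=W RR=S
cmd 1: advance +7 → t=13, phase=(13,10,0,14) → FL=W FR=S RL=S RR=W
cmd 2: advance +2 → t=15, phase=(15,12,2,16) → FL=W FR=W RL=S RR=W
cmd 3: advance +17 → t=32, phase=(12,9,19,13) → FL=W FR=S RL=W RR=W
cmd 4: advance +19 → t=51, phase=(11,8,18,12) → FL=W FR=S RL=W RR=W
cmd 5: advance +6 → t=57, phase=(17,14,4,18) → FL=W FR=W RL=S RR=W
cmd 6: advance +15 → t=72, phase=(12,9,19,13) → FL=W FR=S RL=W RR=W
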